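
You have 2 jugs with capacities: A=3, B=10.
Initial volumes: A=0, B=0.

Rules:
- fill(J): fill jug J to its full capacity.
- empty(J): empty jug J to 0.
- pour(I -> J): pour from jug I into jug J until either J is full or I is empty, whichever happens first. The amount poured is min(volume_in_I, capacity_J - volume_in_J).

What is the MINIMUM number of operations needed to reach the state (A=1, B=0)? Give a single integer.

Answer: 8

Derivation:
BFS from (A=0, B=0). One shortest path:
  1. fill(B) -> (A=0 B=10)
  2. pour(B -> A) -> (A=3 B=7)
  3. empty(A) -> (A=0 B=7)
  4. pour(B -> A) -> (A=3 B=4)
  5. empty(A) -> (A=0 B=4)
  6. pour(B -> A) -> (A=3 B=1)
  7. empty(A) -> (A=0 B=1)
  8. pour(B -> A) -> (A=1 B=0)
Reached target in 8 moves.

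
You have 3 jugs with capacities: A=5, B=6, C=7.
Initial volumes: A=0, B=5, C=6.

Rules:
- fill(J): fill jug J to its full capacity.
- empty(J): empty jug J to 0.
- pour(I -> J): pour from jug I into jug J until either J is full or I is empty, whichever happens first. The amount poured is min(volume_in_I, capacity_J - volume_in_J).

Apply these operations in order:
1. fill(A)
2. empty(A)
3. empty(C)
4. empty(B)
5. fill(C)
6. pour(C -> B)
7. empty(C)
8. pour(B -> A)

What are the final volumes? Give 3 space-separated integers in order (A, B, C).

Step 1: fill(A) -> (A=5 B=5 C=6)
Step 2: empty(A) -> (A=0 B=5 C=6)
Step 3: empty(C) -> (A=0 B=5 C=0)
Step 4: empty(B) -> (A=0 B=0 C=0)
Step 5: fill(C) -> (A=0 B=0 C=7)
Step 6: pour(C -> B) -> (A=0 B=6 C=1)
Step 7: empty(C) -> (A=0 B=6 C=0)
Step 8: pour(B -> A) -> (A=5 B=1 C=0)

Answer: 5 1 0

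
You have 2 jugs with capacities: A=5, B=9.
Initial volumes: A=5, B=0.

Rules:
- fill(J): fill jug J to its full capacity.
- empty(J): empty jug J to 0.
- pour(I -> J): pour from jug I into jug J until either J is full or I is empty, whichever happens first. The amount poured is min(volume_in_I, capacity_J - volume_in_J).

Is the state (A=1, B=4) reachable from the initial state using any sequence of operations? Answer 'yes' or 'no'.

Answer: no

Derivation:
BFS explored all 28 reachable states.
Reachable set includes: (0,0), (0,1), (0,2), (0,3), (0,4), (0,5), (0,6), (0,7), (0,8), (0,9), (1,0), (1,9) ...
Target (A=1, B=4) not in reachable set → no.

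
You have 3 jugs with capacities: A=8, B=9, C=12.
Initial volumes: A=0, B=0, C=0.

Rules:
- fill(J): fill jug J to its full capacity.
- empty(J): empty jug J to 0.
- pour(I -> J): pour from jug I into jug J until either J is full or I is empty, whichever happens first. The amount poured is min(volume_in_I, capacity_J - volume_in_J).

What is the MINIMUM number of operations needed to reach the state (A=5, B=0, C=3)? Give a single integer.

Answer: 6

Derivation:
BFS from (A=0, B=0, C=0). One shortest path:
  1. fill(A) -> (A=8 B=0 C=0)
  2. fill(B) -> (A=8 B=9 C=0)
  3. pour(B -> C) -> (A=8 B=0 C=9)
  4. pour(A -> C) -> (A=5 B=0 C=12)
  5. pour(C -> B) -> (A=5 B=9 C=3)
  6. empty(B) -> (A=5 B=0 C=3)
Reached target in 6 moves.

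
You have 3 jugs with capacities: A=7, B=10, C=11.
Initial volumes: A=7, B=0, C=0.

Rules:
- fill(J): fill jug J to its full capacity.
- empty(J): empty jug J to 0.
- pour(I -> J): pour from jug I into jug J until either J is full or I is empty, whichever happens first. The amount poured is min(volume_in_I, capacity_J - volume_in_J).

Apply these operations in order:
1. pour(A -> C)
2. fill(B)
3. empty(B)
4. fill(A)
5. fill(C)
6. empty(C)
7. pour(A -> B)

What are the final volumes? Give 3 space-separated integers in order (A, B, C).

Step 1: pour(A -> C) -> (A=0 B=0 C=7)
Step 2: fill(B) -> (A=0 B=10 C=7)
Step 3: empty(B) -> (A=0 B=0 C=7)
Step 4: fill(A) -> (A=7 B=0 C=7)
Step 5: fill(C) -> (A=7 B=0 C=11)
Step 6: empty(C) -> (A=7 B=0 C=0)
Step 7: pour(A -> B) -> (A=0 B=7 C=0)

Answer: 0 7 0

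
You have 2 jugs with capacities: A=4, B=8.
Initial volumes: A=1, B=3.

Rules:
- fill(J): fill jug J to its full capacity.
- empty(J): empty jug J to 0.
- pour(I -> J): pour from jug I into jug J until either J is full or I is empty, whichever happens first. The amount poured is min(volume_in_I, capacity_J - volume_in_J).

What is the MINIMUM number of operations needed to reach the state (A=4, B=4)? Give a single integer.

Answer: 2

Derivation:
BFS from (A=1, B=3). One shortest path:
  1. pour(A -> B) -> (A=0 B=4)
  2. fill(A) -> (A=4 B=4)
Reached target in 2 moves.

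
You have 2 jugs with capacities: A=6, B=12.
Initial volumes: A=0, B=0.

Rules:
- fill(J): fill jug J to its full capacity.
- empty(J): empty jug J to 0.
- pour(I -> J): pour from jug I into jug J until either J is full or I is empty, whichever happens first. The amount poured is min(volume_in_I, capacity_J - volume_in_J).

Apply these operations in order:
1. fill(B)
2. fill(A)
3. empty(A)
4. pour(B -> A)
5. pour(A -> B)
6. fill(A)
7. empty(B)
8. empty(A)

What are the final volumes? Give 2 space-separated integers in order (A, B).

Answer: 0 0

Derivation:
Step 1: fill(B) -> (A=0 B=12)
Step 2: fill(A) -> (A=6 B=12)
Step 3: empty(A) -> (A=0 B=12)
Step 4: pour(B -> A) -> (A=6 B=6)
Step 5: pour(A -> B) -> (A=0 B=12)
Step 6: fill(A) -> (A=6 B=12)
Step 7: empty(B) -> (A=6 B=0)
Step 8: empty(A) -> (A=0 B=0)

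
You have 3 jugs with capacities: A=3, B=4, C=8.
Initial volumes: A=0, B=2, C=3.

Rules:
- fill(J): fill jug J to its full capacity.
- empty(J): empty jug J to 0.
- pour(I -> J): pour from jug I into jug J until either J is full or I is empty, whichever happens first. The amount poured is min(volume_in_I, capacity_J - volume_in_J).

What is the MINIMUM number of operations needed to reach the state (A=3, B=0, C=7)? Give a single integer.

Answer: 3

Derivation:
BFS from (A=0, B=2, C=3). One shortest path:
  1. fill(A) -> (A=3 B=2 C=3)
  2. fill(B) -> (A=3 B=4 C=3)
  3. pour(B -> C) -> (A=3 B=0 C=7)
Reached target in 3 moves.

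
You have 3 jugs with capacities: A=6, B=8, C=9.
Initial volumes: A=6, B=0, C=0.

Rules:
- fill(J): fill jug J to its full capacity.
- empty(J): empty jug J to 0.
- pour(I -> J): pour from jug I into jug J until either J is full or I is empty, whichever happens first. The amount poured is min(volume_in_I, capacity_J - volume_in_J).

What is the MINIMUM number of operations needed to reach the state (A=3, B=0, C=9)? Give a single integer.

BFS from (A=6, B=0, C=0). One shortest path:
  1. pour(A -> C) -> (A=0 B=0 C=6)
  2. fill(A) -> (A=6 B=0 C=6)
  3. pour(A -> C) -> (A=3 B=0 C=9)
Reached target in 3 moves.

Answer: 3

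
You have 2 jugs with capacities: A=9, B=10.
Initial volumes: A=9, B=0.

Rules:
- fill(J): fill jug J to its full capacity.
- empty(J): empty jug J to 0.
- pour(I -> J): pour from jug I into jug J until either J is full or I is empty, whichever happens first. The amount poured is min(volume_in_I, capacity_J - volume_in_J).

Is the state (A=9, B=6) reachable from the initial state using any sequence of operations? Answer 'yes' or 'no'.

Answer: yes

Derivation:
BFS from (A=9, B=0):
  1. pour(A -> B) -> (A=0 B=9)
  2. fill(A) -> (A=9 B=9)
  3. pour(A -> B) -> (A=8 B=10)
  4. empty(B) -> (A=8 B=0)
  5. pour(A -> B) -> (A=0 B=8)
  6. fill(A) -> (A=9 B=8)
  7. pour(A -> B) -> (A=7 B=10)
  8. empty(B) -> (A=7 B=0)
  9. pour(A -> B) -> (A=0 B=7)
  10. fill(A) -> (A=9 B=7)
  11. pour(A -> B) -> (A=6 B=10)
  12. empty(B) -> (A=6 B=0)
  13. pour(A -> B) -> (A=0 B=6)
  14. fill(A) -> (A=9 B=6)
Target reached → yes.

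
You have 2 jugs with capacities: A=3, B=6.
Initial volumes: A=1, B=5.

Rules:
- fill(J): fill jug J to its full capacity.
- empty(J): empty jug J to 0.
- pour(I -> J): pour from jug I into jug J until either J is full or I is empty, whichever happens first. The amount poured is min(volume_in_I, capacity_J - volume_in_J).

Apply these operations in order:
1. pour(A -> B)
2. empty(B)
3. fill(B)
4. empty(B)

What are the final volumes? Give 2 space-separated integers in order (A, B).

Answer: 0 0

Derivation:
Step 1: pour(A -> B) -> (A=0 B=6)
Step 2: empty(B) -> (A=0 B=0)
Step 3: fill(B) -> (A=0 B=6)
Step 4: empty(B) -> (A=0 B=0)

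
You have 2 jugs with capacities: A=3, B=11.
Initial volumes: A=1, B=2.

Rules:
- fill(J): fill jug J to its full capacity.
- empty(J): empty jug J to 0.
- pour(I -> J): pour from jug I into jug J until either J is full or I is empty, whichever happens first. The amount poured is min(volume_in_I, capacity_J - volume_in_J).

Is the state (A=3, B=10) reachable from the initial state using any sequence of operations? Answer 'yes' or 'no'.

Answer: yes

Derivation:
BFS from (A=1, B=2):
  1. empty(A) -> (A=0 B=2)
  2. pour(B -> A) -> (A=2 B=0)
  3. fill(B) -> (A=2 B=11)
  4. pour(B -> A) -> (A=3 B=10)
Target reached → yes.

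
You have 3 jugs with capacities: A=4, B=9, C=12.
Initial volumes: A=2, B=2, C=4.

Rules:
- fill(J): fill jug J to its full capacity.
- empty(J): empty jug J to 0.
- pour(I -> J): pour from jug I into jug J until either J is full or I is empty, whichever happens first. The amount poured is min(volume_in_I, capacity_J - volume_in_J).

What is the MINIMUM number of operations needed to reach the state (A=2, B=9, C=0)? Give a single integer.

BFS from (A=2, B=2, C=4). One shortest path:
  1. fill(B) -> (A=2 B=9 C=4)
  2. empty(C) -> (A=2 B=9 C=0)
Reached target in 2 moves.

Answer: 2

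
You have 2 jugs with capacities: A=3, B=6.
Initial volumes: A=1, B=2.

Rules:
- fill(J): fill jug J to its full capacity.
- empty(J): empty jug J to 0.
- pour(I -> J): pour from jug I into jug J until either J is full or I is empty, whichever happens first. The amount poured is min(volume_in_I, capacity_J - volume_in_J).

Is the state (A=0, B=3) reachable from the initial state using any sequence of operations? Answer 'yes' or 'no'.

Answer: yes

Derivation:
BFS from (A=1, B=2):
  1. pour(A -> B) -> (A=0 B=3)
Target reached → yes.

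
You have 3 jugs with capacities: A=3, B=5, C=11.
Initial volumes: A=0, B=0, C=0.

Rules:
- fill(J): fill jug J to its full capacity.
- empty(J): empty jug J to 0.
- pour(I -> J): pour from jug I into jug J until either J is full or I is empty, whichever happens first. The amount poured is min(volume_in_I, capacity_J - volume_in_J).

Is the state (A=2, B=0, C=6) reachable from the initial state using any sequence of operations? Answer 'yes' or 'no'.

BFS from (A=0, B=0, C=0):
  1. fill(C) -> (A=0 B=0 C=11)
  2. pour(C -> B) -> (A=0 B=5 C=6)
  3. pour(B -> A) -> (A=3 B=2 C=6)
  4. empty(A) -> (A=0 B=2 C=6)
  5. pour(B -> A) -> (A=2 B=0 C=6)
Target reached → yes.

Answer: yes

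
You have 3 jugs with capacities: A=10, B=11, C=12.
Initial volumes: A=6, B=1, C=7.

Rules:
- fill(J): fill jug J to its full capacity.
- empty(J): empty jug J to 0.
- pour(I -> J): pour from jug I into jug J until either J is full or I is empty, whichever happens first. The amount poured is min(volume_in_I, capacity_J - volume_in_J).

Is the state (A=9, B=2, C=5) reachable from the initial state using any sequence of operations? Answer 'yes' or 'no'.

BFS explored all 727 reachable states.
Reachable set includes: (0,0,0), (0,0,1), (0,0,2), (0,0,3), (0,0,4), (0,0,5), (0,0,6), (0,0,7), (0,0,8), (0,0,9), (0,0,10), (0,0,11) ...
Target (A=9, B=2, C=5) not in reachable set → no.

Answer: no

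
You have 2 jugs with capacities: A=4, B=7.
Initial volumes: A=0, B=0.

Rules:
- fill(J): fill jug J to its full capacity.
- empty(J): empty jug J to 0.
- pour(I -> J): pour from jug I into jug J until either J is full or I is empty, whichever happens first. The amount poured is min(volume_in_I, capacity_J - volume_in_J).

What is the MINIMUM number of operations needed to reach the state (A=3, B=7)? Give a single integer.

BFS from (A=0, B=0). One shortest path:
  1. fill(B) -> (A=0 B=7)
  2. pour(B -> A) -> (A=4 B=3)
  3. empty(A) -> (A=0 B=3)
  4. pour(B -> A) -> (A=3 B=0)
  5. fill(B) -> (A=3 B=7)
Reached target in 5 moves.

Answer: 5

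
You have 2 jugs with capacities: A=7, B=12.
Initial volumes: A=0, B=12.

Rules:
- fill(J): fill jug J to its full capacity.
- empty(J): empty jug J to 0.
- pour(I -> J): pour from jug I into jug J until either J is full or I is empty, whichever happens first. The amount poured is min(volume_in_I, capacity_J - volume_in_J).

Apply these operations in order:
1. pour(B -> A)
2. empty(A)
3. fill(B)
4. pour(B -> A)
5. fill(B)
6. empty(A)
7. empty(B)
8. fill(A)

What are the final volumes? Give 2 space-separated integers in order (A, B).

Answer: 7 0

Derivation:
Step 1: pour(B -> A) -> (A=7 B=5)
Step 2: empty(A) -> (A=0 B=5)
Step 3: fill(B) -> (A=0 B=12)
Step 4: pour(B -> A) -> (A=7 B=5)
Step 5: fill(B) -> (A=7 B=12)
Step 6: empty(A) -> (A=0 B=12)
Step 7: empty(B) -> (A=0 B=0)
Step 8: fill(A) -> (A=7 B=0)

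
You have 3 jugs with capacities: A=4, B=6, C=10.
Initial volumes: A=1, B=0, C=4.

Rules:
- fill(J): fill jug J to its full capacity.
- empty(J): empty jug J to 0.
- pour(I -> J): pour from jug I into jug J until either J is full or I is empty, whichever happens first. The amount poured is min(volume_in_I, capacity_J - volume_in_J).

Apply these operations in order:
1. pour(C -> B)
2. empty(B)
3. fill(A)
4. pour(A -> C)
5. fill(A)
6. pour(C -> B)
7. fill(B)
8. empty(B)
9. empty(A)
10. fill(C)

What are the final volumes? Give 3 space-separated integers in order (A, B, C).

Answer: 0 0 10

Derivation:
Step 1: pour(C -> B) -> (A=1 B=4 C=0)
Step 2: empty(B) -> (A=1 B=0 C=0)
Step 3: fill(A) -> (A=4 B=0 C=0)
Step 4: pour(A -> C) -> (A=0 B=0 C=4)
Step 5: fill(A) -> (A=4 B=0 C=4)
Step 6: pour(C -> B) -> (A=4 B=4 C=0)
Step 7: fill(B) -> (A=4 B=6 C=0)
Step 8: empty(B) -> (A=4 B=0 C=0)
Step 9: empty(A) -> (A=0 B=0 C=0)
Step 10: fill(C) -> (A=0 B=0 C=10)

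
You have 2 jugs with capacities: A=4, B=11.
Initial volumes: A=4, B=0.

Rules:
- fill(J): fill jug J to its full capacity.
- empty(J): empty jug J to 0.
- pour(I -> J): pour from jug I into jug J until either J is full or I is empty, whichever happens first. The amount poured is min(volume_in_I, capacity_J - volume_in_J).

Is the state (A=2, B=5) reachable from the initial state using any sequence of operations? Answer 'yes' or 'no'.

Answer: no

Derivation:
BFS explored all 30 reachable states.
Reachable set includes: (0,0), (0,1), (0,2), (0,3), (0,4), (0,5), (0,6), (0,7), (0,8), (0,9), (0,10), (0,11) ...
Target (A=2, B=5) not in reachable set → no.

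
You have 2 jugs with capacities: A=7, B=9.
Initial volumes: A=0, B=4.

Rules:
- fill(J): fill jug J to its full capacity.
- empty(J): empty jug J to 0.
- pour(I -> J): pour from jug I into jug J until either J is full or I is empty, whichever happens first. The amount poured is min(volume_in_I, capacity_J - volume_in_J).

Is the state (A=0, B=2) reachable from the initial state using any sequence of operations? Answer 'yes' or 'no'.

Answer: yes

Derivation:
BFS from (A=0, B=4):
  1. fill(B) -> (A=0 B=9)
  2. pour(B -> A) -> (A=7 B=2)
  3. empty(A) -> (A=0 B=2)
Target reached → yes.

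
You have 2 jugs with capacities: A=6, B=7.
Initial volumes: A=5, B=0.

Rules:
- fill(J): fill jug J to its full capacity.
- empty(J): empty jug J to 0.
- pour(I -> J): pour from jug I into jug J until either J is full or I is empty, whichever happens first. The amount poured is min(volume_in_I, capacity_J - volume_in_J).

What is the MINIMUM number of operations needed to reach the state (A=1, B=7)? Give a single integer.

BFS from (A=5, B=0). One shortest path:
  1. empty(A) -> (A=0 B=0)
  2. fill(B) -> (A=0 B=7)
  3. pour(B -> A) -> (A=6 B=1)
  4. empty(A) -> (A=0 B=1)
  5. pour(B -> A) -> (A=1 B=0)
  6. fill(B) -> (A=1 B=7)
Reached target in 6 moves.

Answer: 6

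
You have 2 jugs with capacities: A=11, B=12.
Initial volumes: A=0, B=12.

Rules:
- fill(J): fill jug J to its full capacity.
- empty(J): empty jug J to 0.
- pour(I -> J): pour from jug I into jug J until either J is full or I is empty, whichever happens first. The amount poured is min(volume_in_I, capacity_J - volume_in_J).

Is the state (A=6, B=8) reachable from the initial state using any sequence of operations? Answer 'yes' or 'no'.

BFS explored all 46 reachable states.
Reachable set includes: (0,0), (0,1), (0,2), (0,3), (0,4), (0,5), (0,6), (0,7), (0,8), (0,9), (0,10), (0,11) ...
Target (A=6, B=8) not in reachable set → no.

Answer: no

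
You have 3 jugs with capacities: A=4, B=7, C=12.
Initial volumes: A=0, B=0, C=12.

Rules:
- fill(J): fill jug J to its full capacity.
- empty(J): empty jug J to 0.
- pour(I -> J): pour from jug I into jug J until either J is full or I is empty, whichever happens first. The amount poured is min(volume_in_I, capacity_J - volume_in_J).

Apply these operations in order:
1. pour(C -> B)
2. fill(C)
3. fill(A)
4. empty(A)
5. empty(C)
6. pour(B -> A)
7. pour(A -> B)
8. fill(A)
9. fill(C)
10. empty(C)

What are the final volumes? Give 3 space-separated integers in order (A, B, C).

Answer: 4 7 0

Derivation:
Step 1: pour(C -> B) -> (A=0 B=7 C=5)
Step 2: fill(C) -> (A=0 B=7 C=12)
Step 3: fill(A) -> (A=4 B=7 C=12)
Step 4: empty(A) -> (A=0 B=7 C=12)
Step 5: empty(C) -> (A=0 B=7 C=0)
Step 6: pour(B -> A) -> (A=4 B=3 C=0)
Step 7: pour(A -> B) -> (A=0 B=7 C=0)
Step 8: fill(A) -> (A=4 B=7 C=0)
Step 9: fill(C) -> (A=4 B=7 C=12)
Step 10: empty(C) -> (A=4 B=7 C=0)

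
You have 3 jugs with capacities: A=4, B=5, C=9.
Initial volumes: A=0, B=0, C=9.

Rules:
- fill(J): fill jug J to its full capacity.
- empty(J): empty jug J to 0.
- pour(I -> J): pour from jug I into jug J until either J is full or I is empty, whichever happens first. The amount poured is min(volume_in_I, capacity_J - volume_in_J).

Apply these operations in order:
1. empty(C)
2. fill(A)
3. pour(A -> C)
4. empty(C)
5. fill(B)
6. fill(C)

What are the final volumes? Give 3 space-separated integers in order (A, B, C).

Step 1: empty(C) -> (A=0 B=0 C=0)
Step 2: fill(A) -> (A=4 B=0 C=0)
Step 3: pour(A -> C) -> (A=0 B=0 C=4)
Step 4: empty(C) -> (A=0 B=0 C=0)
Step 5: fill(B) -> (A=0 B=5 C=0)
Step 6: fill(C) -> (A=0 B=5 C=9)

Answer: 0 5 9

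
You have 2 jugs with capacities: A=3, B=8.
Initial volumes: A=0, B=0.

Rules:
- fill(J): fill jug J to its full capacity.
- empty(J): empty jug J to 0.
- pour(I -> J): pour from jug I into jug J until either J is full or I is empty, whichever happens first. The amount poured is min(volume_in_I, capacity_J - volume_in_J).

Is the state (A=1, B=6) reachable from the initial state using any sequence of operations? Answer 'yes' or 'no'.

Answer: no

Derivation:
BFS explored all 22 reachable states.
Reachable set includes: (0,0), (0,1), (0,2), (0,3), (0,4), (0,5), (0,6), (0,7), (0,8), (1,0), (1,8), (2,0) ...
Target (A=1, B=6) not in reachable set → no.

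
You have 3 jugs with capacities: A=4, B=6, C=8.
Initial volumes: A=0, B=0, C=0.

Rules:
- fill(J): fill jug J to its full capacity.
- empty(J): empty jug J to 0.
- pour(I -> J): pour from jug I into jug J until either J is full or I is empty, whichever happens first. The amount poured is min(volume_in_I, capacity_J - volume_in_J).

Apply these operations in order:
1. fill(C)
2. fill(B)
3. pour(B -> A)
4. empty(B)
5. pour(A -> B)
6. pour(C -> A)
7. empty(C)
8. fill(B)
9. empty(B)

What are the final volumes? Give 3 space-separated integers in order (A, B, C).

Step 1: fill(C) -> (A=0 B=0 C=8)
Step 2: fill(B) -> (A=0 B=6 C=8)
Step 3: pour(B -> A) -> (A=4 B=2 C=8)
Step 4: empty(B) -> (A=4 B=0 C=8)
Step 5: pour(A -> B) -> (A=0 B=4 C=8)
Step 6: pour(C -> A) -> (A=4 B=4 C=4)
Step 7: empty(C) -> (A=4 B=4 C=0)
Step 8: fill(B) -> (A=4 B=6 C=0)
Step 9: empty(B) -> (A=4 B=0 C=0)

Answer: 4 0 0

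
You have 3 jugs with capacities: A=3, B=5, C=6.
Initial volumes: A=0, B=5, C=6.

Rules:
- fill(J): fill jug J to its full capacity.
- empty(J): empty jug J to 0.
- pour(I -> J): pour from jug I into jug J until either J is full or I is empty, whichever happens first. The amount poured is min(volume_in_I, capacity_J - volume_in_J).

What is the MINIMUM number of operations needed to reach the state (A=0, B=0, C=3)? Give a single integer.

Answer: 3

Derivation:
BFS from (A=0, B=5, C=6). One shortest path:
  1. empty(B) -> (A=0 B=0 C=6)
  2. pour(C -> A) -> (A=3 B=0 C=3)
  3. empty(A) -> (A=0 B=0 C=3)
Reached target in 3 moves.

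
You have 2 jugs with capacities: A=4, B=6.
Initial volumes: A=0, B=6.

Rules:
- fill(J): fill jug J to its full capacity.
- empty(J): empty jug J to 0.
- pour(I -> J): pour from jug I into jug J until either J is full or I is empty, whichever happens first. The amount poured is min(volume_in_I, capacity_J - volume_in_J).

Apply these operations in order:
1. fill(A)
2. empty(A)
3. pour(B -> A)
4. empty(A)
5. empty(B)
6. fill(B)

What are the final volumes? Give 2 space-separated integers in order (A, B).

Step 1: fill(A) -> (A=4 B=6)
Step 2: empty(A) -> (A=0 B=6)
Step 3: pour(B -> A) -> (A=4 B=2)
Step 4: empty(A) -> (A=0 B=2)
Step 5: empty(B) -> (A=0 B=0)
Step 6: fill(B) -> (A=0 B=6)

Answer: 0 6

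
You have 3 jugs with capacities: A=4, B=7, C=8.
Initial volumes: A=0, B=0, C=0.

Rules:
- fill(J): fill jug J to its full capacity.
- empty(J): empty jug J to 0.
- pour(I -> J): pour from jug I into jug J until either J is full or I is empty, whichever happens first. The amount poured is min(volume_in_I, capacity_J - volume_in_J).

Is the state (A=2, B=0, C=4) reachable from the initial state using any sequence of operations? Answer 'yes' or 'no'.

BFS from (A=0, B=0, C=0):
  1. fill(B) -> (A=0 B=7 C=0)
  2. pour(B -> A) -> (A=4 B=3 C=0)
  3. pour(B -> C) -> (A=4 B=0 C=3)
  4. fill(B) -> (A=4 B=7 C=3)
  5. pour(B -> C) -> (A=4 B=2 C=8)
  6. empty(C) -> (A=4 B=2 C=0)
  7. pour(A -> C) -> (A=0 B=2 C=4)
  8. pour(B -> A) -> (A=2 B=0 C=4)
Target reached → yes.

Answer: yes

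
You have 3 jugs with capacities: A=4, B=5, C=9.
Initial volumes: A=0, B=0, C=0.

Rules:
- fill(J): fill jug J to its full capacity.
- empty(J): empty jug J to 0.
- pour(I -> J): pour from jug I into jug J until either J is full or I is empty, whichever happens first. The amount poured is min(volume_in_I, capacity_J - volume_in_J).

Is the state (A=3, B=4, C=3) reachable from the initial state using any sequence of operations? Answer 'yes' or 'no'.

Answer: no

Derivation:
BFS explored all 204 reachable states.
Reachable set includes: (0,0,0), (0,0,1), (0,0,2), (0,0,3), (0,0,4), (0,0,5), (0,0,6), (0,0,7), (0,0,8), (0,0,9), (0,1,0), (0,1,1) ...
Target (A=3, B=4, C=3) not in reachable set → no.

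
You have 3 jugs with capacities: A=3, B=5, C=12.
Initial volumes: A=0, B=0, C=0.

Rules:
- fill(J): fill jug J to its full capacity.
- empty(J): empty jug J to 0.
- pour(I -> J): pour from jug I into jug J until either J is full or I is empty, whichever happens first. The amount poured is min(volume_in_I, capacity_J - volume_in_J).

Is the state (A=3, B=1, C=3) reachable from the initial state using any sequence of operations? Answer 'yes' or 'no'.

BFS from (A=0, B=0, C=0):
  1. fill(C) -> (A=0 B=0 C=12)
  2. pour(C -> A) -> (A=3 B=0 C=9)
  3. pour(C -> B) -> (A=3 B=5 C=4)
  4. empty(B) -> (A=3 B=0 C=4)
  5. pour(C -> B) -> (A=3 B=4 C=0)
  6. pour(A -> C) -> (A=0 B=4 C=3)
  7. pour(B -> A) -> (A=3 B=1 C=3)
Target reached → yes.

Answer: yes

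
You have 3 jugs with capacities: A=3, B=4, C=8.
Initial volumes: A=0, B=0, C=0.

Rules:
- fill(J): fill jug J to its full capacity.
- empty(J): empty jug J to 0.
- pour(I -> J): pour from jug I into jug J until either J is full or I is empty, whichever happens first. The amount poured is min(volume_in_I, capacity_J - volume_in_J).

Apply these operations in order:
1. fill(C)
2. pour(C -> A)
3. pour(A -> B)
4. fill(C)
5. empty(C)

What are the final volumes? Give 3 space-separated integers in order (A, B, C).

Step 1: fill(C) -> (A=0 B=0 C=8)
Step 2: pour(C -> A) -> (A=3 B=0 C=5)
Step 3: pour(A -> B) -> (A=0 B=3 C=5)
Step 4: fill(C) -> (A=0 B=3 C=8)
Step 5: empty(C) -> (A=0 B=3 C=0)

Answer: 0 3 0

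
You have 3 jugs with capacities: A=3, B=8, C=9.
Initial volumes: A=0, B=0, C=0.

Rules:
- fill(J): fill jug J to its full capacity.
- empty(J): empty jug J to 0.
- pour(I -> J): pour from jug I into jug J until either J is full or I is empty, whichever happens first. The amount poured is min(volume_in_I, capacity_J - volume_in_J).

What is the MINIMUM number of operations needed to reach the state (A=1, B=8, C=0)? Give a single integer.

Answer: 3

Derivation:
BFS from (A=0, B=0, C=0). One shortest path:
  1. fill(C) -> (A=0 B=0 C=9)
  2. pour(C -> B) -> (A=0 B=8 C=1)
  3. pour(C -> A) -> (A=1 B=8 C=0)
Reached target in 3 moves.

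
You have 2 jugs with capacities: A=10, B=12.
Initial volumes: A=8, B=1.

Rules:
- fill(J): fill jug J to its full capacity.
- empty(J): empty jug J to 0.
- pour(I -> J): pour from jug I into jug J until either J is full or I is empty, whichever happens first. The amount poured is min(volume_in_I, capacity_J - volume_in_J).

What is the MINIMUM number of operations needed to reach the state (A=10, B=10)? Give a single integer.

BFS from (A=8, B=1). One shortest path:
  1. fill(B) -> (A=8 B=12)
  2. pour(B -> A) -> (A=10 B=10)
Reached target in 2 moves.

Answer: 2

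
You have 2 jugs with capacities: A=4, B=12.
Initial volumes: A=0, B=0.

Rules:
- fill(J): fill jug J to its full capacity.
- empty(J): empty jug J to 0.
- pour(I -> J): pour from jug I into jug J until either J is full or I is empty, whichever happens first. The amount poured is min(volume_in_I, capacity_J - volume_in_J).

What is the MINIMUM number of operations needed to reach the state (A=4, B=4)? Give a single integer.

Answer: 3

Derivation:
BFS from (A=0, B=0). One shortest path:
  1. fill(A) -> (A=4 B=0)
  2. pour(A -> B) -> (A=0 B=4)
  3. fill(A) -> (A=4 B=4)
Reached target in 3 moves.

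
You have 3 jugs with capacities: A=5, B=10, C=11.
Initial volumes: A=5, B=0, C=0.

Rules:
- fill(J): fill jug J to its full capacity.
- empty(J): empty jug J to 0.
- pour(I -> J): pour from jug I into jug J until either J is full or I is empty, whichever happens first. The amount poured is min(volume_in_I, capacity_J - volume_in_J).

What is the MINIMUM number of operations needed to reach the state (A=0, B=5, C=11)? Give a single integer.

BFS from (A=5, B=0, C=0). One shortest path:
  1. fill(C) -> (A=5 B=0 C=11)
  2. pour(A -> B) -> (A=0 B=5 C=11)
Reached target in 2 moves.

Answer: 2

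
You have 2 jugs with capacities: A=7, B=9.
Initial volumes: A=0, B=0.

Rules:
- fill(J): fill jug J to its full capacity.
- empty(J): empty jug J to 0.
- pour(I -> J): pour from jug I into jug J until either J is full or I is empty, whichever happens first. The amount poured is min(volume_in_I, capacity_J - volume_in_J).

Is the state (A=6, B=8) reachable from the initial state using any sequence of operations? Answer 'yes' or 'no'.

BFS explored all 32 reachable states.
Reachable set includes: (0,0), (0,1), (0,2), (0,3), (0,4), (0,5), (0,6), (0,7), (0,8), (0,9), (1,0), (1,9) ...
Target (A=6, B=8) not in reachable set → no.

Answer: no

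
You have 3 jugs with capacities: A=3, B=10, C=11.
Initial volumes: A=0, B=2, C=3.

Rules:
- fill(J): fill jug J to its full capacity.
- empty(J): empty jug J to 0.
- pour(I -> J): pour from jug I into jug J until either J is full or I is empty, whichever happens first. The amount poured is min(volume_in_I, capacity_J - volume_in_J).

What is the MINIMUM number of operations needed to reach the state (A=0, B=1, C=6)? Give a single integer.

BFS from (A=0, B=2, C=3). One shortest path:
  1. fill(B) -> (A=0 B=10 C=3)
  2. pour(B -> A) -> (A=3 B=7 C=3)
  3. empty(A) -> (A=0 B=7 C=3)
  4. pour(B -> A) -> (A=3 B=4 C=3)
  5. empty(A) -> (A=0 B=4 C=3)
  6. pour(B -> A) -> (A=3 B=1 C=3)
  7. pour(A -> C) -> (A=0 B=1 C=6)
Reached target in 7 moves.

Answer: 7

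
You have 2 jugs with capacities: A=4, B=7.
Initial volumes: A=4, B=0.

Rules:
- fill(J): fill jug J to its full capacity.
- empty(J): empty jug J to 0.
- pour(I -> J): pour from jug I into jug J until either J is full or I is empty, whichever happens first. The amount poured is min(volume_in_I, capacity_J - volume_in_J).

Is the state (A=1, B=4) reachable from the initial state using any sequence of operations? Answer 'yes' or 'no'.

Answer: no

Derivation:
BFS explored all 22 reachable states.
Reachable set includes: (0,0), (0,1), (0,2), (0,3), (0,4), (0,5), (0,6), (0,7), (1,0), (1,7), (2,0), (2,7) ...
Target (A=1, B=4) not in reachable set → no.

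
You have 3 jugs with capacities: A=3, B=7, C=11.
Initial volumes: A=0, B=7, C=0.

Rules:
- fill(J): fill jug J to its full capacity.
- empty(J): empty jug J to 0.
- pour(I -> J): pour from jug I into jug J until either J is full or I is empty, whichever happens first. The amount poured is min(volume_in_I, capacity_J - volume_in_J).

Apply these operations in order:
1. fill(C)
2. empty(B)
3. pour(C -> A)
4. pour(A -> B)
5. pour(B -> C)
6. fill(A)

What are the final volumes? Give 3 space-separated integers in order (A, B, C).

Answer: 3 0 11

Derivation:
Step 1: fill(C) -> (A=0 B=7 C=11)
Step 2: empty(B) -> (A=0 B=0 C=11)
Step 3: pour(C -> A) -> (A=3 B=0 C=8)
Step 4: pour(A -> B) -> (A=0 B=3 C=8)
Step 5: pour(B -> C) -> (A=0 B=0 C=11)
Step 6: fill(A) -> (A=3 B=0 C=11)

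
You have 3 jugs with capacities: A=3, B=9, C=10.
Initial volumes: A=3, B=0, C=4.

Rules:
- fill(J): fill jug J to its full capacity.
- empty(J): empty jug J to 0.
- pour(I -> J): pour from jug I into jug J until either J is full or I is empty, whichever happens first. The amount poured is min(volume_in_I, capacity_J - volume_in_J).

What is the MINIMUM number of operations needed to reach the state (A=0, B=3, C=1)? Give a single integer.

Answer: 3

Derivation:
BFS from (A=3, B=0, C=4). One shortest path:
  1. empty(A) -> (A=0 B=0 C=4)
  2. pour(C -> A) -> (A=3 B=0 C=1)
  3. pour(A -> B) -> (A=0 B=3 C=1)
Reached target in 3 moves.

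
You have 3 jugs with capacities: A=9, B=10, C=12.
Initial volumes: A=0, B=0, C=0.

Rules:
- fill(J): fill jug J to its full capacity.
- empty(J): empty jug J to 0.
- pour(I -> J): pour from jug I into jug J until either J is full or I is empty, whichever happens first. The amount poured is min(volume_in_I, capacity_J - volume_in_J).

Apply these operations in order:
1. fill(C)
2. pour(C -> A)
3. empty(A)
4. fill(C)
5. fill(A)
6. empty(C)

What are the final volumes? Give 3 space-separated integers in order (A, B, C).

Step 1: fill(C) -> (A=0 B=0 C=12)
Step 2: pour(C -> A) -> (A=9 B=0 C=3)
Step 3: empty(A) -> (A=0 B=0 C=3)
Step 4: fill(C) -> (A=0 B=0 C=12)
Step 5: fill(A) -> (A=9 B=0 C=12)
Step 6: empty(C) -> (A=9 B=0 C=0)

Answer: 9 0 0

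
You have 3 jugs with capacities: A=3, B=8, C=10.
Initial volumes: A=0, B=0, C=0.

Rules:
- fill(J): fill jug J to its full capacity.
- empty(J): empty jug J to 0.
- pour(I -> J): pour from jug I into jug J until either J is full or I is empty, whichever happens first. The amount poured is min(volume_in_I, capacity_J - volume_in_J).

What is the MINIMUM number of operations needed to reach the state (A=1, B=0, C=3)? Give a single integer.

Answer: 8

Derivation:
BFS from (A=0, B=0, C=0). One shortest path:
  1. fill(A) -> (A=3 B=0 C=0)
  2. fill(B) -> (A=3 B=8 C=0)
  3. pour(A -> C) -> (A=0 B=8 C=3)
  4. fill(A) -> (A=3 B=8 C=3)
  5. pour(B -> C) -> (A=3 B=1 C=10)
  6. empty(C) -> (A=3 B=1 C=0)
  7. pour(A -> C) -> (A=0 B=1 C=3)
  8. pour(B -> A) -> (A=1 B=0 C=3)
Reached target in 8 moves.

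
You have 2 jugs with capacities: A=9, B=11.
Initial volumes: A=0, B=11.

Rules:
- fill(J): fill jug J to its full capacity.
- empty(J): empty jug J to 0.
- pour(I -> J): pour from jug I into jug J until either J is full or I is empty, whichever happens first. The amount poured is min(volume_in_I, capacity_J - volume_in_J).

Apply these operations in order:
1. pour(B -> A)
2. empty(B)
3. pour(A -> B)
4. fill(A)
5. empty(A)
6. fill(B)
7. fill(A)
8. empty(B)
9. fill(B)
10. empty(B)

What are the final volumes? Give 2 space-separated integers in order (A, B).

Step 1: pour(B -> A) -> (A=9 B=2)
Step 2: empty(B) -> (A=9 B=0)
Step 3: pour(A -> B) -> (A=0 B=9)
Step 4: fill(A) -> (A=9 B=9)
Step 5: empty(A) -> (A=0 B=9)
Step 6: fill(B) -> (A=0 B=11)
Step 7: fill(A) -> (A=9 B=11)
Step 8: empty(B) -> (A=9 B=0)
Step 9: fill(B) -> (A=9 B=11)
Step 10: empty(B) -> (A=9 B=0)

Answer: 9 0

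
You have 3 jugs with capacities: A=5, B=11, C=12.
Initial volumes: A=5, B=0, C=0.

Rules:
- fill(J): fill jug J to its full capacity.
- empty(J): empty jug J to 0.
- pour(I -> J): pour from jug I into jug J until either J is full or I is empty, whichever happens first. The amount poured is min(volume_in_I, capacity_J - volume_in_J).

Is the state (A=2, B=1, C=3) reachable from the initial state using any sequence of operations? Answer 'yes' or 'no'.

Answer: no

Derivation:
BFS explored all 496 reachable states.
Reachable set includes: (0,0,0), (0,0,1), (0,0,2), (0,0,3), (0,0,4), (0,0,5), (0,0,6), (0,0,7), (0,0,8), (0,0,9), (0,0,10), (0,0,11) ...
Target (A=2, B=1, C=3) not in reachable set → no.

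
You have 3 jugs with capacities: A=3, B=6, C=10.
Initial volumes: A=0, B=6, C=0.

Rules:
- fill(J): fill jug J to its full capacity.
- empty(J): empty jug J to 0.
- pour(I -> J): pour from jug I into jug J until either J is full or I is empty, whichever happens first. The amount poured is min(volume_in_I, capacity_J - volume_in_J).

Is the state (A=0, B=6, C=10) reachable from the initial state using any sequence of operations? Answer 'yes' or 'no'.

BFS from (A=0, B=6, C=0):
  1. fill(C) -> (A=0 B=6 C=10)
Target reached → yes.

Answer: yes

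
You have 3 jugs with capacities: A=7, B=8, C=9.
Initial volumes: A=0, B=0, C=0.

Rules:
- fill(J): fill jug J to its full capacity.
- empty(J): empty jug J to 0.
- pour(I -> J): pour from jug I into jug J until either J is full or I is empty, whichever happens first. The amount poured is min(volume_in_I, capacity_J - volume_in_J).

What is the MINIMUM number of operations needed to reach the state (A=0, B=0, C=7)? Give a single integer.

Answer: 2

Derivation:
BFS from (A=0, B=0, C=0). One shortest path:
  1. fill(A) -> (A=7 B=0 C=0)
  2. pour(A -> C) -> (A=0 B=0 C=7)
Reached target in 2 moves.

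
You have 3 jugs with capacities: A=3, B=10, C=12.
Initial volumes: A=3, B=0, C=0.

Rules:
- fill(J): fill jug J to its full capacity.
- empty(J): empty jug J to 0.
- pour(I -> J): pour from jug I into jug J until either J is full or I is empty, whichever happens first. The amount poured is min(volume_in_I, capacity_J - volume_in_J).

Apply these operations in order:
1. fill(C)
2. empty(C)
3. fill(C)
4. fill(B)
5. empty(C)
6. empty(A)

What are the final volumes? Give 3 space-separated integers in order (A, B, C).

Answer: 0 10 0

Derivation:
Step 1: fill(C) -> (A=3 B=0 C=12)
Step 2: empty(C) -> (A=3 B=0 C=0)
Step 3: fill(C) -> (A=3 B=0 C=12)
Step 4: fill(B) -> (A=3 B=10 C=12)
Step 5: empty(C) -> (A=3 B=10 C=0)
Step 6: empty(A) -> (A=0 B=10 C=0)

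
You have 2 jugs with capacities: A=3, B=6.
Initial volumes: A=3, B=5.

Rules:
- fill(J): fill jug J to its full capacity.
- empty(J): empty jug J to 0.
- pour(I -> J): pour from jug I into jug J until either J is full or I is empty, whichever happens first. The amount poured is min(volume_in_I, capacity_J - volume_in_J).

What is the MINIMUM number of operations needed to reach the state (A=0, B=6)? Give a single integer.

BFS from (A=3, B=5). One shortest path:
  1. empty(A) -> (A=0 B=5)
  2. fill(B) -> (A=0 B=6)
Reached target in 2 moves.

Answer: 2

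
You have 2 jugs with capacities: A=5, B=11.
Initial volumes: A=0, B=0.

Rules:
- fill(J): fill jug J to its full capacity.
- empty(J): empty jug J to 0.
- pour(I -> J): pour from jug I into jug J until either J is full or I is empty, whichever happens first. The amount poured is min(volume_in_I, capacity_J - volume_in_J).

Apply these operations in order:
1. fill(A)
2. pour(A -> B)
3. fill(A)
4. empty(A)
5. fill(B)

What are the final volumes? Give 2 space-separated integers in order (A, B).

Answer: 0 11

Derivation:
Step 1: fill(A) -> (A=5 B=0)
Step 2: pour(A -> B) -> (A=0 B=5)
Step 3: fill(A) -> (A=5 B=5)
Step 4: empty(A) -> (A=0 B=5)
Step 5: fill(B) -> (A=0 B=11)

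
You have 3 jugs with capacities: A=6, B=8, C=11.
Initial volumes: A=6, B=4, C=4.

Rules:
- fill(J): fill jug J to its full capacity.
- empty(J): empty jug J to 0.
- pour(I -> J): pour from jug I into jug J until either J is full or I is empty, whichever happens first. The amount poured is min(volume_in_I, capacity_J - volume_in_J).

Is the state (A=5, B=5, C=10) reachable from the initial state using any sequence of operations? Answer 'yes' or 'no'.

Answer: no

Derivation:
BFS explored all 406 reachable states.
Reachable set includes: (0,0,0), (0,0,1), (0,0,2), (0,0,3), (0,0,4), (0,0,5), (0,0,6), (0,0,7), (0,0,8), (0,0,9), (0,0,10), (0,0,11) ...
Target (A=5, B=5, C=10) not in reachable set → no.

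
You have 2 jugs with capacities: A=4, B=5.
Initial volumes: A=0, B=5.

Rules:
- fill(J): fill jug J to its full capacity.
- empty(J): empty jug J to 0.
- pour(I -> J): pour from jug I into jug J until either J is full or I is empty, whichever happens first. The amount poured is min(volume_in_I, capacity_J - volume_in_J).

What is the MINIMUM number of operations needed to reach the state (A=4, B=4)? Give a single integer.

BFS from (A=0, B=5). One shortest path:
  1. fill(A) -> (A=4 B=5)
  2. empty(B) -> (A=4 B=0)
  3. pour(A -> B) -> (A=0 B=4)
  4. fill(A) -> (A=4 B=4)
Reached target in 4 moves.

Answer: 4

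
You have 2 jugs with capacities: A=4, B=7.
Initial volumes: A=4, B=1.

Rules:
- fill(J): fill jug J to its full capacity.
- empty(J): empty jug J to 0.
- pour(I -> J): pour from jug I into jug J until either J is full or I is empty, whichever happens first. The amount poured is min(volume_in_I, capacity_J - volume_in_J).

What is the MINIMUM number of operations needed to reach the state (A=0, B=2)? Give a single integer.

BFS from (A=4, B=1). One shortest path:
  1. pour(A -> B) -> (A=0 B=5)
  2. fill(A) -> (A=4 B=5)
  3. pour(A -> B) -> (A=2 B=7)
  4. empty(B) -> (A=2 B=0)
  5. pour(A -> B) -> (A=0 B=2)
Reached target in 5 moves.

Answer: 5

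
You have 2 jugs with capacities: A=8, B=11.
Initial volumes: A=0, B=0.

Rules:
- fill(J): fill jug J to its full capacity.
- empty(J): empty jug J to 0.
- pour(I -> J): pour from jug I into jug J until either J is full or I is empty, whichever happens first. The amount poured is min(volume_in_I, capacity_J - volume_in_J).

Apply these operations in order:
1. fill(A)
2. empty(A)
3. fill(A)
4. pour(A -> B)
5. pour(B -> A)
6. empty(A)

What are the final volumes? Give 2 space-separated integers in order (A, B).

Step 1: fill(A) -> (A=8 B=0)
Step 2: empty(A) -> (A=0 B=0)
Step 3: fill(A) -> (A=8 B=0)
Step 4: pour(A -> B) -> (A=0 B=8)
Step 5: pour(B -> A) -> (A=8 B=0)
Step 6: empty(A) -> (A=0 B=0)

Answer: 0 0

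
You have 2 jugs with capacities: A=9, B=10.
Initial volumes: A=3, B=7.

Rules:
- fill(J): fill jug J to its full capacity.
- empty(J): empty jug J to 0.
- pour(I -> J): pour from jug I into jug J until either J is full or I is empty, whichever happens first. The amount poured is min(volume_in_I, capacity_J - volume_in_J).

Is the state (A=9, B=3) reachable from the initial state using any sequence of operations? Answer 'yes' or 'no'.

Answer: yes

Derivation:
BFS from (A=3, B=7):
  1. empty(B) -> (A=3 B=0)
  2. pour(A -> B) -> (A=0 B=3)
  3. fill(A) -> (A=9 B=3)
Target reached → yes.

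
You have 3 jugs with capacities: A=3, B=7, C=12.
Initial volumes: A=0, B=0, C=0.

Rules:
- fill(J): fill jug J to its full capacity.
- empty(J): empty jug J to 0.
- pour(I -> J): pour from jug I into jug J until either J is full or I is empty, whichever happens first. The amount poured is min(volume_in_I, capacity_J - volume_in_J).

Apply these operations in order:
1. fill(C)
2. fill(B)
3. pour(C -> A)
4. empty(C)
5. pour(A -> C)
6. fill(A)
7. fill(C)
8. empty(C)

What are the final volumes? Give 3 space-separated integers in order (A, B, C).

Step 1: fill(C) -> (A=0 B=0 C=12)
Step 2: fill(B) -> (A=0 B=7 C=12)
Step 3: pour(C -> A) -> (A=3 B=7 C=9)
Step 4: empty(C) -> (A=3 B=7 C=0)
Step 5: pour(A -> C) -> (A=0 B=7 C=3)
Step 6: fill(A) -> (A=3 B=7 C=3)
Step 7: fill(C) -> (A=3 B=7 C=12)
Step 8: empty(C) -> (A=3 B=7 C=0)

Answer: 3 7 0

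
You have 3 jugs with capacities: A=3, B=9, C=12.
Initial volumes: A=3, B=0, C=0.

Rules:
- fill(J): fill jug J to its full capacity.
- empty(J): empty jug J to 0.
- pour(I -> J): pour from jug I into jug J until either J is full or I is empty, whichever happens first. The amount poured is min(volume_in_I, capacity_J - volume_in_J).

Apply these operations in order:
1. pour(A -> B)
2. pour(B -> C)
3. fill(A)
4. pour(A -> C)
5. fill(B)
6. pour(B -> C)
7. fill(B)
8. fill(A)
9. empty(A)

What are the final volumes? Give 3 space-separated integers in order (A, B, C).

Answer: 0 9 12

Derivation:
Step 1: pour(A -> B) -> (A=0 B=3 C=0)
Step 2: pour(B -> C) -> (A=0 B=0 C=3)
Step 3: fill(A) -> (A=3 B=0 C=3)
Step 4: pour(A -> C) -> (A=0 B=0 C=6)
Step 5: fill(B) -> (A=0 B=9 C=6)
Step 6: pour(B -> C) -> (A=0 B=3 C=12)
Step 7: fill(B) -> (A=0 B=9 C=12)
Step 8: fill(A) -> (A=3 B=9 C=12)
Step 9: empty(A) -> (A=0 B=9 C=12)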